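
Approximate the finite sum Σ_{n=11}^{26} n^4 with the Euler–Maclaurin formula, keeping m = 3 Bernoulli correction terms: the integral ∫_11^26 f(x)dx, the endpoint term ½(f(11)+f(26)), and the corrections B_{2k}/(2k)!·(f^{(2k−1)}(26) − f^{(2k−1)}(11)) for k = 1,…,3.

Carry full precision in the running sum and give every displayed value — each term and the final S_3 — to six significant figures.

S_3 ≈ 2.58529e+06

∫_11^26 x^4 dx evaluates to 2.34406e+06.
½[f(11) + f(26)] = ½[14641.0 + 456976] = 235808.
Integral + boundary = 2.57987e+06.
Order-1 term: 1/12 · (70304.0 − 5324.00) = 5415.00.
After k=1: 2.58529e+06.
Order-2 term: −1/720 · (624.000 − 264.000) = -0.500000.
After k=2: 2.58529e+06.
Order-3 term: 1/30240 · (0.00000 − 0.00000) = 0.00000.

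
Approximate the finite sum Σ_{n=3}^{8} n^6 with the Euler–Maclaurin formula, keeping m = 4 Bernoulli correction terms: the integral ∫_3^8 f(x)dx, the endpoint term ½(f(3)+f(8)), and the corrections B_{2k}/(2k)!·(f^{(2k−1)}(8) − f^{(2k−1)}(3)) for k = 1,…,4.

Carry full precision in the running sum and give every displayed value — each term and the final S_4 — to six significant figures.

Integral: ∫_3^8 x^6 dx = 299281.
½[f(3) + f(8)] = ½[729.000 + 262144] = 131436.
So far: 430717.
Correction k=1: B_{2}/2! · (f^{(1)}(8) − f^{(1)}(3)) = 1/12 · (196608 − 1458.00) = 16262.5.
Running total after k=1: 446980.
Correction k=2: B_{4}/4! · (f^{(3)}(8) − f^{(3)}(3)) = −1/720 · (61440.0 − 3240.00) = -80.8333.
Running total after k=2: 446899.
Correction k=3: B_{6}/6! · (f^{(5)}(8) − f^{(5)}(3)) = 1/30240 · (5760.00 − 2160.00) = 0.119048.
Running total after k=3: 446899.
Correction k=4: B_{8}/8! · (f^{(7)}(8) − f^{(7)}(3)) = −1/1209600 · (0.00000 − 0.00000) = 0.00000.

S_4 ≈ 446899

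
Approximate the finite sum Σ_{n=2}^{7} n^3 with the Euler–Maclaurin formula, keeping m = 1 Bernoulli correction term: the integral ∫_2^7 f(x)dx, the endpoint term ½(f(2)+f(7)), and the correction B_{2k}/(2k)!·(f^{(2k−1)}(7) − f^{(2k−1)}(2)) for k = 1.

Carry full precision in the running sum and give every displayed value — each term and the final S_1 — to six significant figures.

S_1 ≈ 783.000

∫_2^7 x^3 dx evaluates to 596.250.
Endpoint term: (f(2) + f(7))/2 = (8.00000 + 343.000)/2 = 175.500.
Integral + boundary = 771.750.
Order-1 term: 1/12 · (147.000 − 12.0000) = 11.2500.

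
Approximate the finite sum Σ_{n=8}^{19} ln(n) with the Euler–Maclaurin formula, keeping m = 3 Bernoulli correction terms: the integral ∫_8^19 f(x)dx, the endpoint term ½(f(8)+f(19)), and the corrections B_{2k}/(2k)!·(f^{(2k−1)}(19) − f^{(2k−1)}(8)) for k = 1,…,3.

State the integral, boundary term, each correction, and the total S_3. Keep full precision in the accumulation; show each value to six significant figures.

S_3 ≈ 30.8147

Integral: ∫_8^19 ln(x) dx = 28.3088.
Boundary: ½(f(8) + f(19)) = ½(2.07944 + 2.94444) = 2.51194.
So far: 30.8207.
Correction k=1: B_{2}/2! · (f^{(1)}(19) − f^{(1)}(8)) = 1/12 · (0.0526316 − 0.125000) = -0.00603070.
After k=1: 30.8147.
Correction k=2: B_{4}/4! · (f^{(3)}(19) − f^{(3)}(8)) = −1/720 · (0.000291588 − 0.00390625) = 5.02036e-06.
After k=2: 30.8147.
Correction k=3: B_{6}/6! · (f^{(5)}(19) − f^{(5)}(8)) = 1/30240 · (9.69267e-06 − 0.000732422) = -2.38998e-08.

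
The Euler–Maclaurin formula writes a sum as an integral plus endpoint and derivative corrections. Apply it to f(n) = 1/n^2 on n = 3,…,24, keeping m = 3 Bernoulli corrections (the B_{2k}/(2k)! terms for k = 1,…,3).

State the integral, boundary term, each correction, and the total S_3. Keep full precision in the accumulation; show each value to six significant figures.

S_3 ≈ 0.354125

Integral: ∫_3^24 1/x^2 dx = 0.291667.
Endpoint term: (f(3) + f(24))/2 = (0.111111 + 0.00173611)/2 = 0.0564236.
Running total after boundary: 0.348090.
Correction k=1: B_{2}/2! · (f^{(1)}(24) − f^{(1)}(3)) = 1/12 · (-0.000144676 − (-0.0740741)) = 0.00616078.
Partial sum through k=1: 0.354251.
Correction k=2: B_{4}/4! · (f^{(3)}(24) − f^{(3)}(3)) = −1/720 · (-3.01408e-06 − (-0.0987654)) = -0.000137170.
Partial sum through k=2: 0.354114.
Correction k=3: B_{6}/6! · (f^{(5)}(24) − f^{(5)}(3)) = 1/30240 · (-1.56983e-07 − (-0.329218)) = 1.08868e-05.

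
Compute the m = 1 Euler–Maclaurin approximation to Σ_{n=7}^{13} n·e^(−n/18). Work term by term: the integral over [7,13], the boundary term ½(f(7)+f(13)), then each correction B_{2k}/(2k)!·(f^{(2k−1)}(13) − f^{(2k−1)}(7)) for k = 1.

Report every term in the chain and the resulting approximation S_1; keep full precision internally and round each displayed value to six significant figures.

The integral term ∫_7^13 x·e^(−x/18) dx = 34.0095.
Endpoint term: (f(7) + f(13))/2 = (4.74467 + 6.31373)/2 = 5.52920.
So far: 39.5387.
Correction k=1: B_{2}/2! · (f^{(1)}(13) − f^{(1)}(7)) = 1/12 · (0.134909 − 0.414217) = -0.0232757.

S_1 ≈ 39.5154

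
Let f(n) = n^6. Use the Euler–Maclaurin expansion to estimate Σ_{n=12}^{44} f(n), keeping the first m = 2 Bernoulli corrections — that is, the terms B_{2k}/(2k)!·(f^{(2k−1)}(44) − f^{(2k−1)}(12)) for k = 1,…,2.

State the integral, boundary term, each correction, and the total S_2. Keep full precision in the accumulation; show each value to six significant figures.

Integral: ∫_12^44 x^6 dx = 4.56060e+10.
½[f(12) + f(44)] = ½[2.98598e+06 + 7.25631e+09] = 3.62965e+09.
Integral + boundary = 4.92356e+10.
Order-1 term: 1/12 · (9.89497e+08 − 1.49299e+06) = 8.23337e+07.
After k=1: 4.93180e+10.
Order-2 term: −1/720 · (1.02221e+07 − 207360) = -13909.3.

S_2 ≈ 4.93180e+10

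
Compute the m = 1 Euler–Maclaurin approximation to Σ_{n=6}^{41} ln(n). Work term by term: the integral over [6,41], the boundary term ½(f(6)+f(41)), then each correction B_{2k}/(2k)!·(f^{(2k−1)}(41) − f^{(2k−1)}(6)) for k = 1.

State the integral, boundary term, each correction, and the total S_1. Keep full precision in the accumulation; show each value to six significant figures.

Integral: ∫_6^41 ln(x) dx = 106.506.
½[f(6) + f(41)] = ½[1.79176 + 3.71357] = 2.75267.
Integral + boundary = 109.259.
Order-1 term: 1/12 · (0.0243902 − 0.166667) = -0.0118564.

S_1 ≈ 109.247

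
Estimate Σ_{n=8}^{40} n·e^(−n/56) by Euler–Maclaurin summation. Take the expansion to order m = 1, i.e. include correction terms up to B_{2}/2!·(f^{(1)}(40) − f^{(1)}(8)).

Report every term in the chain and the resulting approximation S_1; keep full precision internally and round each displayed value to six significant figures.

∫_8^40 x·e^(−x/56) dx evaluates to 475.114.
½[f(8) + f(40)] = ½[6.93502 + 19.5817] = 13.2583.
So far: 488.373.
Order-1 term: 1/12 · (0.139869 − 0.743038) = -0.0502641.

S_1 ≈ 488.323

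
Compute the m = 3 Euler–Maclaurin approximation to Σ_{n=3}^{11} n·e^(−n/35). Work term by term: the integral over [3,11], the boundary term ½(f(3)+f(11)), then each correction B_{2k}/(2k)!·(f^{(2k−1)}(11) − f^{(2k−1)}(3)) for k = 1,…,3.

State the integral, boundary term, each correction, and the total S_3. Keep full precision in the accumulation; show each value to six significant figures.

∫_3^11 x·e^(−x/35) dx evaluates to 44.9494.
Endpoint term: (f(3) + f(11))/2 = (2.75357 + 8.03341)/2 = 5.39349.
So far: 50.3429.
Order-1 term: 1/12 · (0.500784 − 0.839183) = -0.0281999.
Partial sum through k=1: 50.3147.
Order-2 term: −1/720 · (0.00160115 − 0.00218359) = 8.08947e-07.
Partial sum through k=2: 50.3147.
Order-3 term: 1/30240 · (2.28040e-06 − 3.00582e-06) = -2.39888e-11.

S_3 ≈ 50.3147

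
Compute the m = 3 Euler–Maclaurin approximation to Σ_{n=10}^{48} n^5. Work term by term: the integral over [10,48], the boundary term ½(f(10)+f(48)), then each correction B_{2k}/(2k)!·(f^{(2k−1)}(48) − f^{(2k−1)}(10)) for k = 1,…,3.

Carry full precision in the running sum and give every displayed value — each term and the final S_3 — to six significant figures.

S_3 ≈ 2.16792e+09

∫_10^48 x^5 dx evaluates to 2.03827e+09.
Boundary: ½(f(10) + f(48)) = ½(100000 + 2.54804e+08) = 1.27452e+08.
Integral + boundary = 2.16572e+09.
Order-1 term: 1/12 · (2.65421e+07 − 50000.0) = 2.20767e+06.
Partial sum through k=1: 2.16792e+09.
Order-2 term: −1/720 · (138240 − 6000.00) = -183.667.
Partial sum through k=2: 2.16792e+09.
Order-3 term: 1/30240 · (120.000 − 120.000) = 0.00000.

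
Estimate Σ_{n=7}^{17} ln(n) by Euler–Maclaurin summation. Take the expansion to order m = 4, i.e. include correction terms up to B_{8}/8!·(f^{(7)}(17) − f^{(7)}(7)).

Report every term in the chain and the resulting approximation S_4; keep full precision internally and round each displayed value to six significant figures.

The integral term ∫_7^17 ln(x) dx = 24.5433.
Endpoint term: (f(7) + f(17))/2 = (1.94591 + 2.83321)/2 = 2.38956.
So far: 26.9328.
k=1: B_{2}/(2)! × [f^{(1)}(17) − f^{(1)}(7)] = 1/12 × (0.0588235 − 0.142857) = -0.00700280.
After k=1: 26.9258.
k=2: B_{4}/(4)! × [f^{(3)}(17) − f^{(3)}(7)] = −1/720 × (0.000407083 − 0.00583090) = 7.53308e-06.
After k=2: 26.9258.
k=3: B_{6}/(6)! × [f^{(5)}(17) − f^{(5)}(7)] = 1/30240 × (1.69031e-05 − 0.00142798) = -4.66625e-08.
After k=3: 26.9258.
k=4: B_{8}/(8)! × [f^{(7)}(17) − f^{(7)}(7)] = −1/1209600 × (1.75465e-06 − 0.000874271) = 7.21327e-10.

S_4 ≈ 26.9258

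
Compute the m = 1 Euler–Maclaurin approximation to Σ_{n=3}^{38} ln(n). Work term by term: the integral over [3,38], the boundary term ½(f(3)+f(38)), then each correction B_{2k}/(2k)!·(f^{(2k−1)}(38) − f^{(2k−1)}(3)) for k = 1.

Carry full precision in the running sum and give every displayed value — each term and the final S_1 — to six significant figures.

S_1 ≈ 102.275

Integral: ∫_3^38 ln(x) dx = 99.9324.
Boundary: ½(f(3) + f(38)) = ½(1.09861 + 3.63759) = 2.36810.
Integral + boundary = 102.301.
Correction k=1: B_{2}/2! · (f^{(1)}(38) − f^{(1)}(3)) = 1/12 · (0.0263158 − 0.333333) = -0.0255848.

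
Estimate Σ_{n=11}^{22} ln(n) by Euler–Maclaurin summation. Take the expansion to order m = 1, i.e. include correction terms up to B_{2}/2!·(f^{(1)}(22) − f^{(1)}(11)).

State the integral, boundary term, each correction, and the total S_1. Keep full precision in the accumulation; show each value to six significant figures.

S_1 ≈ 33.3668

The integral term ∫_11^22 ln(x) dx = 30.6261.
Endpoint term: (f(11) + f(22))/2 = (2.39790 + 3.09104)/2 = 2.74447.
Running total after boundary: 33.3706.
k=1: B_{2}/(2)! × [f^{(1)}(22) − f^{(1)}(11)] = 1/12 × (0.0454545 − 0.0909091) = -0.00378788.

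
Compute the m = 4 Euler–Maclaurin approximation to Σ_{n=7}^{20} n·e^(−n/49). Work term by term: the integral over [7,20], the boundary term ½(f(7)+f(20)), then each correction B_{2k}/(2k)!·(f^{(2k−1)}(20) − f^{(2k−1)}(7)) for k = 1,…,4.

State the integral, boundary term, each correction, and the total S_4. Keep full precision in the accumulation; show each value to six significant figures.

S_4 ≈ 140.440

The integral term ∫_7^20 x·e^(−x/49) dx = 130.786.
Endpoint term: (f(7) + f(20))/2 = (6.06815 + 13.2974)/2 = 9.68278.
So far: 140.469.
Order-1 term: 1/12 · (0.393495 − 0.743038) = -0.0291286.
After k=1: 140.440.
Order-2 term: −1/720 · (0.000717716 − 0.00103157) = 4.35906e-07.
After k=2: 140.440.
Order-3 term: 1/30240 · (5.29589e-07 − 7.30389e-07) = -6.64022e-12.
After k=3: 140.440.
Order-4 term: −1/1209600 · (3.16641e-10 − 4.29462e-10) = 9.32714e-17.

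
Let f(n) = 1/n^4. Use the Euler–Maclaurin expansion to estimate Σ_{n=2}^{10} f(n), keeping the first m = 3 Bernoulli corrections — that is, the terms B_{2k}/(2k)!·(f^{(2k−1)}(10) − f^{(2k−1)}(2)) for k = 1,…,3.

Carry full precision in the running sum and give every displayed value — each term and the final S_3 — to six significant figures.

S_3 ≈ 0.0821786

∫_2^10 1/x^4 dx evaluates to 0.0413333.
½[f(2) + f(10)] = ½[0.0625000 + 0.000100000] = 0.0313000.
So far: 0.0726333.
k=1: B_{2}/(2)! × [f^{(1)}(10) − f^{(1)}(2)] = 1/12 × (-4.00000e-05 − (-0.125000)) = 0.0104133.
After k=1: 0.0830467.
k=2: B_{4}/(4)! × [f^{(3)}(10) − f^{(3)}(2)] = −1/720 × (-1.20000e-05 − (-0.937500)) = -0.00130207.
After k=2: 0.0817446.
k=3: B_{6}/(6)! × [f^{(5)}(10) − f^{(5)}(2)] = 1/30240 × (-6.72000e-06 − (-13.1250)) = 0.000434028.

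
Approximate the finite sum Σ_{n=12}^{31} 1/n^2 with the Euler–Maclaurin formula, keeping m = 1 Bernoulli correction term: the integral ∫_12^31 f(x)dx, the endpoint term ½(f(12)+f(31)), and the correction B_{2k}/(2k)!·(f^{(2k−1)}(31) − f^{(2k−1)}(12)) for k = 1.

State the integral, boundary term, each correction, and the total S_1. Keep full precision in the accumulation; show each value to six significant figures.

Integral: ∫_12^31 1/x^2 dx = 0.0510753.
½[f(12) + f(31)] = ½[0.00694444 + 0.00104058] = 0.00399251.
So far: 0.0550678.
Correction k=1: B_{2}/2! · (f^{(1)}(31) − f^{(1)}(12)) = 1/12 · (-6.71344e-05 − (-0.00115741)) = 9.08561e-05.

S_1 ≈ 0.0551586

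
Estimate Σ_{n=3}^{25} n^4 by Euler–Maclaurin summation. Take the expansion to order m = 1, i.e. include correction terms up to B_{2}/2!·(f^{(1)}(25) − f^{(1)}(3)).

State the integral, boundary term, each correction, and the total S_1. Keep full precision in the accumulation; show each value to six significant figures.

S_1 ≈ 2.15363e+06

The integral term ∫_3^25 x^4 dx = 1.95308e+06.
½[f(3) + f(25)] = ½[81.0000 + 390625] = 195353.
So far: 2.14843e+06.
Correction k=1: B_{2}/2! · (f^{(1)}(25) − f^{(1)}(3)) = 1/12 · (62500.0 − 108.000) = 5199.33.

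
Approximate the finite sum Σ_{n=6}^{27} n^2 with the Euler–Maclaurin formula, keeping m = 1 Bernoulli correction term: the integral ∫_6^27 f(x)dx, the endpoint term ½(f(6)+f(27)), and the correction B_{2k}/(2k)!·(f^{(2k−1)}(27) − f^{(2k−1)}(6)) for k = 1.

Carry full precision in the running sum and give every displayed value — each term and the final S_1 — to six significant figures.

Integral: ∫_6^27 x^2 dx = 6489.00.
Endpoint term: (f(6) + f(27))/2 = (36.0000 + 729.000)/2 = 382.500.
So far: 6871.50.
k=1: B_{2}/(2)! × [f^{(1)}(27) − f^{(1)}(6)] = 1/12 × (54.0000 − 12.0000) = 3.50000.

S_1 ≈ 6875.00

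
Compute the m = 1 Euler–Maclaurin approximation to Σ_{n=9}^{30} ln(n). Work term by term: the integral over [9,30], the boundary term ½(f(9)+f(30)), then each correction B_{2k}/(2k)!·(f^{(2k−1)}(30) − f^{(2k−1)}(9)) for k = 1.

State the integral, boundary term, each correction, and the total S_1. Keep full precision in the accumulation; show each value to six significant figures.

S_1 ≈ 64.0536

The integral term ∫_9^30 ln(x) dx = 61.2609.
½[f(9) + f(30)] = ½[2.19722 + 3.40120] = 2.79921.
Integral + boundary = 64.0601.
Order-1 term: 1/12 · (0.0333333 − 0.111111) = -0.00648148.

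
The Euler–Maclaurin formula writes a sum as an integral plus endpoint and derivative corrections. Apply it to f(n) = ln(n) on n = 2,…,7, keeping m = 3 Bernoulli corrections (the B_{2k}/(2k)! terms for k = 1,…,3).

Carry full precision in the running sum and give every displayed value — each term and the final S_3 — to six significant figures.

S_3 ≈ 8.52516

Integral: ∫_2^7 ln(x) dx = 7.23508.
½[f(2) + f(7)] = ½[0.693147 + 1.94591] = 1.31953.
Running total after boundary: 8.55461.
k=1: B_{2}/(2)! × [f^{(1)}(7) − f^{(1)}(2)] = 1/12 × (0.142857 − 0.500000) = -0.0297619.
After k=1: 8.52484.
k=2: B_{4}/(4)! × [f^{(3)}(7) − f^{(3)}(2)] = −1/720 × (0.00583090 − 0.250000) = 0.000339124.
After k=2: 8.52518.
k=3: B_{6}/(6)! × [f^{(5)}(7) − f^{(5)}(2)] = 1/30240 × (0.00142798 − 0.750000) = -2.47544e-05.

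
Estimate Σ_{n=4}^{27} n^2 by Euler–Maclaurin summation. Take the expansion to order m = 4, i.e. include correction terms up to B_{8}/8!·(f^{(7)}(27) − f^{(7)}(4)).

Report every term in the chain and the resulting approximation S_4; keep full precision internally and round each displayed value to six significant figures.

∫_4^27 x^2 dx evaluates to 6539.67.
Boundary: ½(f(4) + f(27)) = ½(16.0000 + 729.000) = 372.500.
So far: 6912.17.
Order-1 term: 1/12 · (54.0000 − 8.00000) = 3.83333.
Running total after k=1: 6916.00.
Order-2 term: −1/720 · (0.00000 − 0.00000) = 0.00000.
Running total after k=2: 6916.00.
Order-3 term: 1/30240 · (0.00000 − 0.00000) = 0.00000.
Running total after k=3: 6916.00.
Order-4 term: −1/1209600 · (0.00000 − 0.00000) = 0.00000.

S_4 ≈ 6916.00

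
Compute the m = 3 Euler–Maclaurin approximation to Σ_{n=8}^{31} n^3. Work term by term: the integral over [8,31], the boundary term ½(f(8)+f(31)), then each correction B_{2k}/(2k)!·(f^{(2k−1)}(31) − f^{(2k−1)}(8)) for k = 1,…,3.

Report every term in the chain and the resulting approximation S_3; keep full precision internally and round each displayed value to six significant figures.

S_3 ≈ 245232

∫_8^31 x^3 dx evaluates to 229856.
½[f(8) + f(31)] = ½[512.000 + 29791.0] = 15151.5.
Integral + boundary = 245008.
Correction k=1: B_{2}/2! · (f^{(1)}(31) − f^{(1)}(8)) = 1/12 · (2883.00 − 192.000) = 224.250.
Running total after k=1: 245232.
Correction k=2: B_{4}/4! · (f^{(3)}(31) − f^{(3)}(8)) = −1/720 · (6.00000 − 6.00000) = 0.00000.
Running total after k=2: 245232.
Correction k=3: B_{6}/6! · (f^{(5)}(31) − f^{(5)}(8)) = 1/30240 · (0.00000 − 0.00000) = 0.00000.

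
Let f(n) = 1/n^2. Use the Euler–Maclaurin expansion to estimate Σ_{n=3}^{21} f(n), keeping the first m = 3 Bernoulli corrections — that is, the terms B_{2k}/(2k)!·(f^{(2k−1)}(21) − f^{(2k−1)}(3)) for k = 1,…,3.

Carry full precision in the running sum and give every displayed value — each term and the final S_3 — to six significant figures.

S_3 ≈ 0.348432

The integral term ∫_3^21 1/x^2 dx = 0.285714.
Boundary: ½(f(3) + f(21)) = ½(0.111111 + 0.00226757) = 0.0566893.
So far: 0.342404.
k=1: B_{2}/(2)! × [f^{(1)}(21) − f^{(1)}(3)] = 1/12 × (-0.000215959 − (-0.0740741)) = 0.00615484.
Running total after k=1: 0.348558.
k=2: B_{4}/(4)! × [f^{(3)}(21) − f^{(3)}(3)] = −1/720 × (-5.87645e-06 − (-0.0987654)) = -0.000137166.
Running total after k=2: 0.348421.
k=3: B_{6}/(6)! × [f^{(5)}(21) − f^{(5)}(3)] = 1/30240 × (-3.99758e-07 − (-0.329218)) = 1.08868e-05.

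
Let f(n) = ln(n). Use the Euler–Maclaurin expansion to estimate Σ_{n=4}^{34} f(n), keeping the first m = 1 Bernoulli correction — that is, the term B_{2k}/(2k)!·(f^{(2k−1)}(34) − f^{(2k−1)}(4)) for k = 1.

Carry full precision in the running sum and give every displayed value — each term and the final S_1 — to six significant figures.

The integral term ∫_4^34 ln(x) dx = 84.3511.
Boundary: ½(f(4) + f(34)) = ½(1.38629 + 3.52636) = 2.45633.
So far: 86.8074.
k=1: B_{2}/(2)! × [f^{(1)}(34) − f^{(1)}(4)] = 1/12 × (0.0294118 − 0.250000) = -0.0183824.

S_1 ≈ 86.7890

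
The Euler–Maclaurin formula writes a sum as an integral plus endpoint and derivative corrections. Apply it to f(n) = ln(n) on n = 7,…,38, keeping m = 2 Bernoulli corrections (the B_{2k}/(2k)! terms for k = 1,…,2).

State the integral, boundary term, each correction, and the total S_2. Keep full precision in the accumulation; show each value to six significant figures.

S_2 ≈ 96.3889

The integral term ∫_7^38 ln(x) dx = 93.6069.
½[f(7) + f(38)] = ½[1.94591 + 3.63759] = 2.79175.
Running total after boundary: 96.3987.
k=1: B_{2}/(2)! × [f^{(1)}(38) − f^{(1)}(7)] = 1/12 × (0.0263158 − 0.142857) = -0.00971178.
After k=1: 96.3889.
k=2: B_{4}/(4)! × [f^{(3)}(38) − f^{(3)}(7)] = −1/720 × (3.64485e-05 − 0.00583090) = 8.04785e-06.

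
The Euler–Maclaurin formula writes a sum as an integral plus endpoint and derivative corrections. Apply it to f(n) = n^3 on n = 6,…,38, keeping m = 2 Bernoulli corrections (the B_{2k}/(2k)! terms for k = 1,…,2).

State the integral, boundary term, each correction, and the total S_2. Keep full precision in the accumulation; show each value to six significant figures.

Integral: ∫_6^38 x^3 dx = 520960.
Boundary: ½(f(6) + f(38)) = ½(216.000 + 54872.0) = 27544.0.
Integral + boundary = 548504.
Order-1 term: 1/12 · (4332.00 − 108.000) = 352.000.
Partial sum through k=1: 548856.
Order-2 term: −1/720 · (6.00000 − 6.00000) = 0.00000.

S_2 ≈ 548856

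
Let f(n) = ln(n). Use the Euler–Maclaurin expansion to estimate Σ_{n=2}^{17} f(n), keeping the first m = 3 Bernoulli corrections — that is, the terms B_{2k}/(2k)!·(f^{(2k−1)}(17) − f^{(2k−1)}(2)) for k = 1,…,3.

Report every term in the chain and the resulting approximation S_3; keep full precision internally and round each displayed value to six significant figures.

S_3 ≈ 33.5051

The integral term ∫_2^17 ln(x) dx = 31.7783.
Boundary: ½(f(2) + f(17)) = ½(0.693147 + 2.83321) = 1.76318.
Running total after boundary: 33.5415.
Order-1 term: 1/12 · (0.0588235 − 0.500000) = -0.0367647.
After k=1: 33.5047.
Order-2 term: −1/720 · (0.000407083 − 0.250000) = 0.000346657.
After k=2: 33.5051.
Order-3 term: 1/30240 · (1.69031e-05 − 0.750000) = -2.48010e-05.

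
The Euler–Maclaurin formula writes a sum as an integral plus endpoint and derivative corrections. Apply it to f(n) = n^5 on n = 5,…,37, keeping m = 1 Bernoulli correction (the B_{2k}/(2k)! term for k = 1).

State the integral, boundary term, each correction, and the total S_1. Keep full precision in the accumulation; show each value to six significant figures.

S_1 ≈ 4.63073e+08

∫_5^37 x^5 dx evaluates to 4.27618e+08.
½[f(5) + f(37)] = ½[3125.00 + 6.93440e+07] = 3.46735e+07.
Running total after boundary: 4.62292e+08.
k=1: B_{2}/(2)! × [f^{(1)}(37) − f^{(1)}(5)] = 1/12 × (9.37080e+06 − 3125.00) = 780640.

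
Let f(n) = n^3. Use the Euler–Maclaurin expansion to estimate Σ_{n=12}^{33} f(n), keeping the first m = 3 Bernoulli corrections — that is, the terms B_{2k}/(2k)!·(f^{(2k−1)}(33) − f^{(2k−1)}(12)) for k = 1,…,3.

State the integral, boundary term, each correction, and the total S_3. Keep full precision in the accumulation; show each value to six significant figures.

S_3 ≈ 310365

Integral: ∫_12^33 x^3 dx = 291296.
½[f(12) + f(33)] = ½[1728.00 + 35937.0] = 18832.5.
So far: 310129.
k=1: B_{2}/(2)! × [f^{(1)}(33) − f^{(1)}(12)] = 1/12 × (3267.00 − 432.000) = 236.250.
After k=1: 310365.
k=2: B_{4}/(4)! × [f^{(3)}(33) − f^{(3)}(12)] = −1/720 × (6.00000 − 6.00000) = 0.00000.
After k=2: 310365.
k=3: B_{6}/(6)! × [f^{(5)}(33) − f^{(5)}(12)] = 1/30240 × (0.00000 − 0.00000) = 0.00000.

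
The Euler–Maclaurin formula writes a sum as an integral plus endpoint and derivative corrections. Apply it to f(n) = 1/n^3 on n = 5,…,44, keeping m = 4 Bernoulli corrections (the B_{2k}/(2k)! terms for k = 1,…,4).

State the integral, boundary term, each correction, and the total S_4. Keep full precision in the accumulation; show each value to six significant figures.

The integral term ∫_5^44 1/x^3 dx = 0.0197417.
½[f(5) + f(44)] = ½[0.00800000 + 1.17393e-05] = 0.00400587.
So far: 0.0237476.
Correction k=1: B_{2}/2! · (f^{(1)}(44) − f^{(1)}(5)) = 1/12 · (-8.00406e-07 − (-0.00480000)) = 0.000399933.
After k=1: 0.0241475.
Correction k=2: B_{4}/4! · (f^{(3)}(44) − f^{(3)}(5)) = −1/720 · (-8.26866e-09 − (-0.00384000)) = -5.33332e-06.
After k=2: 0.0241422.
Correction k=3: B_{6}/6! · (f^{(5)}(44) − f^{(5)}(5)) = 1/30240 · (-1.79382e-10 − (-0.00645120)) = 2.13333e-07.
After k=3: 0.0241424.
Correction k=4: B_{8}/8! · (f^{(7)}(44) − f^{(7)}(5)) = −1/1209600 · (-6.67124e-12 − (-0.0185795)) = -1.53600e-08.

S_4 ≈ 0.0241424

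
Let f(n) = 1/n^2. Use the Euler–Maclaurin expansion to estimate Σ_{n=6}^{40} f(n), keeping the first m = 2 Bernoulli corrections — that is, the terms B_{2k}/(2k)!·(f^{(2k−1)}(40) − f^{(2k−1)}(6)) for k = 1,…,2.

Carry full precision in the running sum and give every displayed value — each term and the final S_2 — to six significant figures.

The integral term ∫_6^40 1/x^2 dx = 0.141667.
Endpoint term: (f(6) + f(40))/2 = (0.0277778 + 0.000625000)/2 = 0.0142014.
Running total after boundary: 0.155868.
Correction k=1: B_{2}/2! · (f^{(1)}(40) − f^{(1)}(6)) = 1/12 · (-3.12500e-05 − (-0.00925926)) = 0.000769001.
Running total after k=1: 0.156637.
Correction k=2: B_{4}/4! · (f^{(3)}(40) − f^{(3)}(6)) = −1/720 · (-2.34375e-07 − (-0.00308642)) = -4.28637e-06.

S_2 ≈ 0.156633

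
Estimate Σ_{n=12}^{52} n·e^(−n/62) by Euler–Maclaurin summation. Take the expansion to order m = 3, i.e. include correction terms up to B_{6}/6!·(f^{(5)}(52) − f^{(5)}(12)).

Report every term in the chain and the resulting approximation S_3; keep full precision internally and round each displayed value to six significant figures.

∫_12^52 x·e^(−x/62) dx evaluates to 725.380.
Boundary: ½(f(12) + f(52)) = ½(9.88836 + 22.4779) = 16.1831.
So far: 741.563.
Order-1 term: 1/12 · (0.0697206 − 0.664540) = -0.0495683.
Partial sum through k=1: 741.513.
Order-2 term: −1/720 · (0.000243043 − 0.000601613) = 4.98014e-07.
Partial sum through k=2: 741.513.
Order-3 term: 1/30240 · (1.21735e-07 − 2.68041e-07) = -4.83816e-12.

S_3 ≈ 741.513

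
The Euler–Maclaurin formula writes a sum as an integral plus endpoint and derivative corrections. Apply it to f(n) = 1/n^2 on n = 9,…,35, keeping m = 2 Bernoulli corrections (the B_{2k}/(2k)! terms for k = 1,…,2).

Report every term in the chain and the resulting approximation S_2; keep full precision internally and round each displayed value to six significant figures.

S_2 ≈ 0.0893449

The integral term ∫_9^35 1/x^2 dx = 0.0825397.
Boundary: ½(f(9) + f(35)) = ½(0.0123457 + 0.000816327) = 0.00658100.
So far: 0.0891207.
Correction k=1: B_{2}/2! · (f^{(1)}(35) − f^{(1)}(9)) = 1/12 · (-4.66472e-05 − (-0.00274348)) = 0.000224736.
After k=1: 0.0893454.
Correction k=2: B_{4}/4! · (f^{(3)}(35) − f^{(3)}(9)) = −1/720 · (-4.56952e-07 − (-0.000406442)) = -5.63868e-07.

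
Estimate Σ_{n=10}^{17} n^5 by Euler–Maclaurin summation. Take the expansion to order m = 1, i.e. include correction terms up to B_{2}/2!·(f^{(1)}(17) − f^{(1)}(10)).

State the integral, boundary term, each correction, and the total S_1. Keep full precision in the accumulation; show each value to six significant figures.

The integral term ∫_10^17 x^5 dx = 3.85626e+06.
Endpoint term: (f(10) + f(17))/2 = (100000 + 1.41986e+06)/2 = 759928.
Running total after boundary: 4.61619e+06.
Correction k=1: B_{2}/2! · (f^{(1)}(17) − f^{(1)}(10)) = 1/12 · (417605 − 50000.0) = 30633.8.

S_1 ≈ 4.64682e+06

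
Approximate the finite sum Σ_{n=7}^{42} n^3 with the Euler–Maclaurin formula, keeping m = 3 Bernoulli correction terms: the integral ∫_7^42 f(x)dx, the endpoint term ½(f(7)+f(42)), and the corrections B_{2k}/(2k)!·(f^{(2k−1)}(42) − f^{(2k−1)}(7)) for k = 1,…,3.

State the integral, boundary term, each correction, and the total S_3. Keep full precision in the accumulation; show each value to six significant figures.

S_3 ≈ 814968

The integral term ∫_7^42 x^3 dx = 777324.
½[f(7) + f(42)] = ½[343.000 + 74088.0] = 37215.5.
Integral + boundary = 814539.
k=1: B_{2}/(2)! × [f^{(1)}(42) − f^{(1)}(7)] = 1/12 × (5292.00 − 147.000) = 428.750.
Partial sum through k=1: 814968.
k=2: B_{4}/(4)! × [f^{(3)}(42) − f^{(3)}(7)] = −1/720 × (6.00000 − 6.00000) = 0.00000.
Partial sum through k=2: 814968.
k=3: B_{6}/(6)! × [f^{(5)}(42) − f^{(5)}(7)] = 1/30240 × (0.00000 − 0.00000) = 0.00000.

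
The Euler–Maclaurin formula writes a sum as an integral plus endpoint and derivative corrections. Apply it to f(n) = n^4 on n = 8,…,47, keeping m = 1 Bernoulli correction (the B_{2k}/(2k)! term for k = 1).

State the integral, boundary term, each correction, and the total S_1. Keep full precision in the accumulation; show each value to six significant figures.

S_1 ≈ 4.83388e+07

The integral term ∫_8^47 x^4 dx = 4.58624e+07.
Boundary: ½(f(8) + f(47)) = ½(4096.00 + 4.87968e+06) = 2.44189e+06.
Integral + boundary = 4.83043e+07.
Order-1 term: 1/12 · (415292 − 2048.00) = 34437.0.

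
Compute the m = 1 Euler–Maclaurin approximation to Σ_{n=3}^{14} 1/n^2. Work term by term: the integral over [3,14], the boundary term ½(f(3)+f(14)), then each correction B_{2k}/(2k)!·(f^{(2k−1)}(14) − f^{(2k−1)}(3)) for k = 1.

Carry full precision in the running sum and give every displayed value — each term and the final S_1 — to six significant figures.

S_1 ≈ 0.326123

∫_3^14 1/x^2 dx evaluates to 0.261905.
Boundary: ½(f(3) + f(14)) = ½(0.111111 + 0.00510204) = 0.0581066.
So far: 0.320011.
k=1: B_{2}/(2)! × [f^{(1)}(14) − f^{(1)}(3)] = 1/12 × (-0.000728863 − (-0.0740741)) = 0.00611210.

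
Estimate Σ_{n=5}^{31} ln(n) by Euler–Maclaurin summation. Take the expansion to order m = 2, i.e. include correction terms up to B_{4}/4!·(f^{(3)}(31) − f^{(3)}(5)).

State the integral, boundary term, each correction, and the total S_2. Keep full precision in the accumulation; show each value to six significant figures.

∫_5^31 ln(x) dx evaluates to 72.4064.
Boundary: ½(f(5) + f(31)) = ½(1.60944 + 3.43399) = 2.52171.
Integral + boundary = 74.9281.
Correction k=1: B_{2}/2! · (f^{(1)}(31) − f^{(1)}(5)) = 1/12 · (0.0322581 − 0.200000) = -0.0139785.
Partial sum through k=1: 74.9141.
Correction k=2: B_{4}/4! · (f^{(3)}(31) − f^{(3)}(5)) = −1/720 · (6.71344e-05 − 0.0160000) = 2.21290e-05.

S_2 ≈ 74.9142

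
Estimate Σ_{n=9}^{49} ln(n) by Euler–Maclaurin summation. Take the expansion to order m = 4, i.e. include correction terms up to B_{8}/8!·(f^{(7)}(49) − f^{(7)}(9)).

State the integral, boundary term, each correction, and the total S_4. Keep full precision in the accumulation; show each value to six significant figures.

S_4 ≈ 133.961

Integral: ∫_9^49 ln(x) dx = 130.924.
½[f(9) + f(49)] = ½[2.19722 + 3.89182] = 3.04452.
Integral + boundary = 133.969.
Correction k=1: B_{2}/2! · (f^{(1)}(49) − f^{(1)}(9)) = 1/12 · (0.0204082 − 0.111111) = -0.00755858.
After k=1: 133.961.
Correction k=2: B_{4}/4! · (f^{(3)}(49) − f^{(3)}(9)) = −1/720 · (1.69997e-05 − 0.00274348) = 3.78678e-06.
After k=2: 133.961.
Correction k=3: B_{6}/6! · (f^{(5)}(49) − f^{(5)}(9)) = 1/30240 · (8.49632e-08 − 0.000406442) = -1.34377e-08.
After k=3: 133.961.
Correction k=4: B_{8}/8! · (f^{(7)}(49) − f^{(7)}(9)) = −1/1209600 · (1.06160e-09 − 0.000150534) = 1.24449e-10.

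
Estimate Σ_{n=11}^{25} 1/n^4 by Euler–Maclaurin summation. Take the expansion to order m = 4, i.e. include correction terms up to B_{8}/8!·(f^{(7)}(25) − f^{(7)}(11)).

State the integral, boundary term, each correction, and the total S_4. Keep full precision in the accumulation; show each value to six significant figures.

The integral term ∫_11^25 1/x^4 dx = 0.000229105.
Endpoint term: (f(11) + f(25))/2 = (6.83013e-05 + 2.56000e-06)/2 = 3.54307e-05.
Running total after boundary: 0.000264536.
k=1: B_{2}/(2)! × [f^{(1)}(25) − f^{(1)}(11)] = 1/12 × (-4.09600e-07 − (-2.48369e-05)) = 2.03560e-06.
After k=1: 0.000266571.
k=2: B_{4}/(4)! × [f^{(3)}(25) − f^{(3)}(11)] = −1/720 × (-1.96608e-08 − (-6.15790e-06)) = -8.52533e-09.
After k=2: 0.000266563.
k=3: B_{6}/(6)! × [f^{(5)}(25) − f^{(5)}(11)] = 1/30240 × (-1.76161e-09 − (-2.84994e-06)) = 9.41857e-11.
After k=3: 0.000266563.
k=4: B_{8}/(8)! × [f^{(7)}(25) − f^{(7)}(11)] = −1/1209600 × (-2.53672e-10 − (-2.11979e-06)) = -1.75226e-12.

S_4 ≈ 0.000266563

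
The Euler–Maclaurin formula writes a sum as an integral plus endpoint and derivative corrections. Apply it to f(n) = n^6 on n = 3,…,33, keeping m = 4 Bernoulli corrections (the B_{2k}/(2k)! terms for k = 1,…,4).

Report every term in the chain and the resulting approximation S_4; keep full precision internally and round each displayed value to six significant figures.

The integral term ∫_3^33 x^6 dx = 6.08835e+09.
Boundary: ½(f(3) + f(33)) = ½(729.000 + 1.29147e+09) = 6.45734e+08.
Integral + boundary = 6.73408e+09.
Correction k=1: B_{2}/2! · (f^{(1)}(33) − f^{(1)}(3)) = 1/12 · (2.34812e+08 − 1458.00) = 1.95676e+07.
Partial sum through k=1: 6.75365e+09.
Correction k=2: B_{4}/4! · (f^{(3)}(33) − f^{(3)}(3)) = −1/720 · (4.31244e+06 − 3240.00) = -5985.00.
Partial sum through k=2: 6.75364e+09.
Correction k=3: B_{6}/6! · (f^{(5)}(33) − f^{(5)}(3)) = 1/30240 · (23760.0 − 2160.00) = 0.714286.
Partial sum through k=3: 6.75364e+09.
Correction k=4: B_{8}/8! · (f^{(7)}(33) − f^{(7)}(3)) = −1/1209600 · (0.00000 − 0.00000) = 0.00000.

S_4 ≈ 6.75364e+09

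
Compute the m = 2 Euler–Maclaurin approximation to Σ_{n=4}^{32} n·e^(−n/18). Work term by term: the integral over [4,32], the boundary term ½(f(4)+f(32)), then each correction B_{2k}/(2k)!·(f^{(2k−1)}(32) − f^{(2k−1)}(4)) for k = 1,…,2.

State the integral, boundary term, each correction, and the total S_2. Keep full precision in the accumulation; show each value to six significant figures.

S_2 ≈ 169.223

∫_4^32 x·e^(−x/18) dx evaluates to 164.980.
½[f(4) + f(32)] = ½[3.20295 + 5.40843] = 4.30569.
Integral + boundary = 169.286.
Correction k=1: B_{2}/2! · (f^{(1)}(32) − f^{(1)}(4)) = 1/12 · (-0.131455 − 0.622796) = -0.0628542.
Partial sum through k=1: 169.223.
Correction k=2: B_{4}/4! · (f^{(3)}(32) − f^{(3)}(4)) = −1/720 · (0.000637567 − 0.00686503) = 8.64926e-06.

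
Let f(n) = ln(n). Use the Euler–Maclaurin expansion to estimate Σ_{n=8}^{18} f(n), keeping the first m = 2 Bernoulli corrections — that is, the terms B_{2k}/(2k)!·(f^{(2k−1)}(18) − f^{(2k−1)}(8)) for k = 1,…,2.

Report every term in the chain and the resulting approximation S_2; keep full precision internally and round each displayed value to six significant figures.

S_2 ≈ 27.8703

∫_8^18 ln(x) dx evaluates to 25.3912.
Boundary: ½(f(8) + f(18)) = ½(2.07944 + 2.89037) = 2.48491.
Integral + boundary = 27.8761.
Order-1 term: 1/12 · (0.0555556 − 0.125000) = -0.00578704.
Running total after k=1: 27.8703.
Order-2 term: −1/720 · (0.000342936 − 0.00390625) = 4.94905e-06.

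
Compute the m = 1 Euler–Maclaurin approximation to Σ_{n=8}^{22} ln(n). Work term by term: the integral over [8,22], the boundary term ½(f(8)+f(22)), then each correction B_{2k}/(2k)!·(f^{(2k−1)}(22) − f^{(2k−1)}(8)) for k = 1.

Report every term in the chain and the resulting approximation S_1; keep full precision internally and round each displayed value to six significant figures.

S_1 ≈ 39.9460

Integral: ∫_8^22 ln(x) dx = 37.3674.
Boundary: ½(f(8) + f(22)) = ½(2.07944 + 3.09104) = 2.58524.
Running total after boundary: 39.9526.
Correction k=1: B_{2}/2! · (f^{(1)}(22) − f^{(1)}(8)) = 1/12 · (0.0454545 − 0.125000) = -0.00662879.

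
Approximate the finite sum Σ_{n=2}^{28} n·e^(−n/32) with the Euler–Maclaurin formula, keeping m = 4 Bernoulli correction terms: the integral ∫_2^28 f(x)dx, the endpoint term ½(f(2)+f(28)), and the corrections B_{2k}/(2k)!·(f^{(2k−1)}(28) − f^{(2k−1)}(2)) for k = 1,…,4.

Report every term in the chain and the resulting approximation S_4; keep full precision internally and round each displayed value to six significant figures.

S_4 ≈ 228.413

Integral: ∫_2^28 x·e^(−x/32) dx = 221.706.
Endpoint term: (f(2) + f(28))/2 = (1.87883 + 11.6721)/2 = 6.77548.
Integral + boundary = 228.482.
Correction k=1: B_{2}/2! · (f^{(1)}(28) − f^{(1)}(2)) = 1/12 · (0.0521078 − 0.880700) = -0.0690493.
After k=1: 228.413.
Correction k=2: B_{4}/4! · (f^{(3)}(28) − f^{(3)}(2)) = −1/720 · (0.000865070 − 0.00269485) = 2.54136e-06.
After k=2: 228.413.
Correction k=3: B_{6}/6! · (f^{(5)}(28) − f^{(5)}(2)) = 1/30240 · (1.63990e-06 − 4.42348e-06) = -9.20496e-11.
After k=3: 228.413.
Correction k=4: B_{8}/8! · (f^{(7)}(28) − f^{(7)}(2)) = −1/1209600 · (2.37793e-09 − 6.06960e-09) = 3.05197e-15.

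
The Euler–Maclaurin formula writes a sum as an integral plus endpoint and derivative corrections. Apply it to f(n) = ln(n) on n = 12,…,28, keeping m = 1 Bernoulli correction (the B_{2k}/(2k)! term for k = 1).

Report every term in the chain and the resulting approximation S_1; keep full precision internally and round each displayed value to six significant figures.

∫_12^28 ln(x) dx evaluates to 47.4828.
Endpoint term: (f(12) + f(28))/2 = (2.48491 + 3.33220)/2 = 2.90856.
Integral + boundary = 50.3914.
Order-1 term: 1/12 · (0.0357143 − 0.0833333) = -0.00396825.

S_1 ≈ 50.3874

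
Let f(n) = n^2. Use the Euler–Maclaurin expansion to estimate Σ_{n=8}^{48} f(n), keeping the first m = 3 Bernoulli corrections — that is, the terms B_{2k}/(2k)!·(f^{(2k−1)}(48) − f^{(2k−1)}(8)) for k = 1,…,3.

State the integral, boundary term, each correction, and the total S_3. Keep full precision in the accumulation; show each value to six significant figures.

∫_8^48 x^2 dx evaluates to 36693.3.
½[f(8) + f(48)] = ½[64.0000 + 2304.00] = 1184.00.
Integral + boundary = 37877.3.
Correction k=1: B_{2}/2! · (f^{(1)}(48) − f^{(1)}(8)) = 1/12 · (96.0000 − 16.0000) = 6.66667.
Partial sum through k=1: 37884.0.
Correction k=2: B_{4}/4! · (f^{(3)}(48) − f^{(3)}(8)) = −1/720 · (0.00000 − 0.00000) = 0.00000.
Partial sum through k=2: 37884.0.
Correction k=3: B_{6}/6! · (f^{(5)}(48) − f^{(5)}(8)) = 1/30240 · (0.00000 − 0.00000) = 0.00000.

S_3 ≈ 37884.0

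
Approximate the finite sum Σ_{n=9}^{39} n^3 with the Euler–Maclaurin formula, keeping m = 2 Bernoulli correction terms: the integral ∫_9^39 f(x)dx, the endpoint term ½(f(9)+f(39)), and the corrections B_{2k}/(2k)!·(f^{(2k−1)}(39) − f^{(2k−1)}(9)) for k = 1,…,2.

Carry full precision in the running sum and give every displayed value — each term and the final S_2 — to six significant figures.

S_2 ≈ 607104

Integral: ∫_9^39 x^3 dx = 576720.
Boundary: ½(f(9) + f(39)) = ½(729.000 + 59319.0) = 30024.0.
Integral + boundary = 606744.
Correction k=1: B_{2}/2! · (f^{(1)}(39) − f^{(1)}(9)) = 1/12 · (4563.00 − 243.000) = 360.000.
Partial sum through k=1: 607104.
Correction k=2: B_{4}/4! · (f^{(3)}(39) − f^{(3)}(9)) = −1/720 · (6.00000 − 6.00000) = 0.00000.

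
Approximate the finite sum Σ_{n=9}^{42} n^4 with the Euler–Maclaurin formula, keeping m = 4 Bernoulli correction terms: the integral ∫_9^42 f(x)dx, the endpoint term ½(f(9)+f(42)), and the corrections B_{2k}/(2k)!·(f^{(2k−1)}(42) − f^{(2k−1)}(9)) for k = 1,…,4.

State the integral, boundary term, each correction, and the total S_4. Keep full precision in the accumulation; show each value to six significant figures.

S_4 ≈ 2.77100e+07

The integral term ∫_9^42 x^4 dx = 2.61264e+07.
½[f(9) + f(42)] = ½[6561.00 + 3.11170e+06] = 1.55913e+06.
Running total after boundary: 2.76856e+07.
k=1: B_{2}/(2)! × [f^{(1)}(42) − f^{(1)}(9)] = 1/12 × (296352 − 2916.00) = 24453.0.
Running total after k=1: 2.77100e+07.
k=2: B_{4}/(4)! × [f^{(3)}(42) − f^{(3)}(9)] = −1/720 × (1008.00 − 216.000) = -1.10000.
Running total after k=2: 2.77100e+07.
k=3: B_{6}/(6)! × [f^{(5)}(42) − f^{(5)}(9)] = 1/30240 × (0.00000 − 0.00000) = 0.00000.
Running total after k=3: 2.77100e+07.
k=4: B_{8}/(8)! × [f^{(7)}(42) − f^{(7)}(9)] = −1/1209600 × (0.00000 − 0.00000) = 0.00000.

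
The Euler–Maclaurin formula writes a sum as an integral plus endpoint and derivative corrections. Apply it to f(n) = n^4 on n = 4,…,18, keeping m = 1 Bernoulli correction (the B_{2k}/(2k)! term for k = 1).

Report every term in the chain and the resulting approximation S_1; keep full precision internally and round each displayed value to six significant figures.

S_1 ≈ 432247

∫_4^18 x^4 dx evaluates to 377709.
Endpoint term: (f(4) + f(18))/2 = (256.000 + 104976)/2 = 52616.0.
Integral + boundary = 430325.
Order-1 term: 1/12 · (23328.0 − 256.000) = 1922.67.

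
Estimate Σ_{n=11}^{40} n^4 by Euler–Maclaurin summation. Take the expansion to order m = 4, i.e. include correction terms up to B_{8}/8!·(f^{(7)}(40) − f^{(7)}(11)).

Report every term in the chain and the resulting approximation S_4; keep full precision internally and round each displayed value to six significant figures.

S_4 ≈ 2.17560e+07

∫_11^40 x^4 dx evaluates to 2.04478e+07.
½[f(11) + f(40)] = ½[14641.0 + 2.56000e+06] = 1.28732e+06.
So far: 2.17351e+07.
k=1: B_{2}/(2)! × [f^{(1)}(40) − f^{(1)}(11)] = 1/12 × (256000 − 5324.00) = 20889.7.
After k=1: 2.17560e+07.
k=2: B_{4}/(4)! × [f^{(3)}(40) − f^{(3)}(11)] = −1/720 × (960.000 − 264.000) = -0.966667.
After k=2: 2.17560e+07.
k=3: B_{6}/(6)! × [f^{(5)}(40) − f^{(5)}(11)] = 1/30240 × (0.00000 − 0.00000) = 0.00000.
After k=3: 2.17560e+07.
k=4: B_{8}/(8)! × [f^{(7)}(40) − f^{(7)}(11)] = −1/1209600 × (0.00000 − 0.00000) = 0.00000.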